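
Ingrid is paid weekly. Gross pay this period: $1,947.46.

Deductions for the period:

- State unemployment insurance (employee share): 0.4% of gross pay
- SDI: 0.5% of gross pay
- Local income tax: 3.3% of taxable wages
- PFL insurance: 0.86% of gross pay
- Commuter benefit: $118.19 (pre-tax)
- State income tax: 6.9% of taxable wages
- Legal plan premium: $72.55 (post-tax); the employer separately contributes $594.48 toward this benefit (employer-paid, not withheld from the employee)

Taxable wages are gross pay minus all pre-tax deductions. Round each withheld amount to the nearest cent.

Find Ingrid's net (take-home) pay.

$1,535.85

Commuter benefit: $118.19
Taxable wages = $1,947.46 − $118.19 = $1,829.27
State income tax: $1,829.27 × 0.069 = $126.22
Local income tax: $1,829.27 × 0.033 = $60.37
State unemployment insurance (employee share): $1,947.46 × 0.004 = $7.79
SDI: $1,947.46 × 0.005 = $9.74
PFL insurance: $1,947.46 × 0.0086 = $16.75
Legal plan premium: $72.55
(Employer's $594.48 toward legal plan premium is not withheld from the employee.)
Total deductions = $118.19 + $126.22 + $60.37 + $7.79 + $9.74 + $16.75 + $72.55 = $411.61
Net pay = $1,947.46 − $411.61 = $1,535.85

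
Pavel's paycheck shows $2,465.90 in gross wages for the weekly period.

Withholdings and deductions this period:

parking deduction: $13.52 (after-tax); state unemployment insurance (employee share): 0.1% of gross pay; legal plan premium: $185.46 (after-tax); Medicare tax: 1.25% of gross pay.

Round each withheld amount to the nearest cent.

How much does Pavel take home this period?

Medicare tax: $2,465.90 × 0.0125 = $30.82
State unemployment insurance (employee share): $2,465.90 × 0.001 = $2.47
Legal plan premium: $185.46
Parking deduction: $13.52
Total deductions = $30.82 + $2.47 + $185.46 + $13.52 = $232.27
Net pay = $2,465.90 − $232.27 = $2,233.63

$2,233.63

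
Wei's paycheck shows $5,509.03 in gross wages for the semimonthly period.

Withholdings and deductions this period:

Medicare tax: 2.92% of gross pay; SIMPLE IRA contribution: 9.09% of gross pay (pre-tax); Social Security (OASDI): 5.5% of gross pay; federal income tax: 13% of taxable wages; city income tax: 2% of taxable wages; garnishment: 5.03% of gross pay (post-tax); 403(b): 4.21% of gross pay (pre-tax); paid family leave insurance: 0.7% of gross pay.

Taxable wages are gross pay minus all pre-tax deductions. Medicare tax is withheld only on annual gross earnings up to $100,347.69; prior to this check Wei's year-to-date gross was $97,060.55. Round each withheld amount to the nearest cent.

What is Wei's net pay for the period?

SIMPLE IRA contribution: $5,509.03 × 0.0909 = $500.77
403(b): $5,509.03 × 0.0421 = $231.93
Pre-tax total = $500.77 + $231.93 = $732.70
Taxable wages = $5,509.03 − $732.70 = $4,776.33
Federal income tax: $4,776.33 × 0.13 = $620.92
City income tax: $4,776.33 × 0.02 = $95.53
Social Security (OASDI): $5,509.03 × 0.055 = $303.00
Medicare tax: only $100,347.69 − $97,060.55 = $3,287.14 of this check is subject → $3,287.14 × 0.0292 = $95.98
Paid family leave insurance: $5,509.03 × 0.007 = $38.56
Garnishment: $5,509.03 × 0.0503 = $277.10
Total deductions = $500.77 + $231.93 + $620.92 + $95.53 + $303.00 + $95.98 + $38.56 + $277.10 = $2,163.79
Net pay = $5,509.03 − $2,163.79 = $3,345.24

$3,345.24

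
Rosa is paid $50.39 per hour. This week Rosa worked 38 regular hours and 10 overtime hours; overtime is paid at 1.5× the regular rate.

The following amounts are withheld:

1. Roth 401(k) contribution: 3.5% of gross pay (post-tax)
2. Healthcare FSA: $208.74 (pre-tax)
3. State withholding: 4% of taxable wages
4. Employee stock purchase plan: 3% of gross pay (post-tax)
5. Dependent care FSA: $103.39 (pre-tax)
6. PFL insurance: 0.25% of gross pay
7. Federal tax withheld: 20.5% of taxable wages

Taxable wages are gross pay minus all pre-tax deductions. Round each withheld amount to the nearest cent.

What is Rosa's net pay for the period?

$1,600.43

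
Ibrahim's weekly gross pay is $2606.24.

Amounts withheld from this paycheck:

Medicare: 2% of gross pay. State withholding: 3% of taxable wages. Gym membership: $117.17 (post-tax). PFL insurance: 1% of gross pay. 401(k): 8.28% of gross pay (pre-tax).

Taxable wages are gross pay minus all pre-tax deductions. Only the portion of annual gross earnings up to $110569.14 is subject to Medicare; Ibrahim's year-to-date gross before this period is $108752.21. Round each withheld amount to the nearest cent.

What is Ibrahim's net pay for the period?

401(k): $2606.24 × 0.0828 = $215.80
Taxable wages = $2606.24 − $215.80 = $2390.44
State withholding: $2390.44 × 0.03 = $71.71
Medicare: only $110569.14 − $108752.21 = $1816.93 of this check is subject → $1816.93 × 0.02 = $36.34
PFL insurance: $2606.24 × 0.01 = $26.06
Gym membership: $117.17
Total deductions = $215.80 + $71.71 + $36.34 + $26.06 + $117.17 = $467.08
Net pay = $2606.24 − $467.08 = $2139.16

$2139.16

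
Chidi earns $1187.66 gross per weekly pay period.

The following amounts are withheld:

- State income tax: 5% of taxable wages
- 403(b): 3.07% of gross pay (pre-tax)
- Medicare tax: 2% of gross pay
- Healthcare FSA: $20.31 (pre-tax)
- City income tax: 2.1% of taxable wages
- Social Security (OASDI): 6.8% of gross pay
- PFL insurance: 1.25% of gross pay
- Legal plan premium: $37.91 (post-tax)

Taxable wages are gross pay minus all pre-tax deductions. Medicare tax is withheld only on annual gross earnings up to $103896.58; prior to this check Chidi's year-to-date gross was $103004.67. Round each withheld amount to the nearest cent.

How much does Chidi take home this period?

$899.24

Healthcare FSA: $20.31
403(b): $1187.66 × 0.0307 = $36.46
Pre-tax total = $20.31 + $36.46 = $56.77
Taxable wages = $1187.66 − $56.77 = $1130.89
State income tax: $1130.89 × 0.05 = $56.54
City income tax: $1130.89 × 0.021 = $23.75
PFL insurance: $1187.66 × 0.0125 = $14.85
Social Security (OASDI): $1187.66 × 0.068 = $80.76
Medicare tax: only $103896.58 − $103004.67 = $891.91 of this check is subject → $891.91 × 0.02 = $17.84
Legal plan premium: $37.91
Total deductions = $20.31 + $36.46 + $56.54 + $23.75 + $14.85 + $80.76 + $17.84 + $37.91 = $288.42
Net pay = $1187.66 − $288.42 = $899.24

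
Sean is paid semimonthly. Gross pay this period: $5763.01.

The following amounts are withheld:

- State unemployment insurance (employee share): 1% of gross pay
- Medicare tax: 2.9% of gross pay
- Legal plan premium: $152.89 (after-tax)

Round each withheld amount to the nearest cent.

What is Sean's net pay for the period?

State unemployment insurance (employee share): $5763.01 × 0.01 = $57.63
Medicare tax: $5763.01 × 0.029 = $167.13
Legal plan premium: $152.89
Total deductions = $57.63 + $167.13 + $152.89 = $377.65
Net pay = $5763.01 − $377.65 = $5385.36

$5385.36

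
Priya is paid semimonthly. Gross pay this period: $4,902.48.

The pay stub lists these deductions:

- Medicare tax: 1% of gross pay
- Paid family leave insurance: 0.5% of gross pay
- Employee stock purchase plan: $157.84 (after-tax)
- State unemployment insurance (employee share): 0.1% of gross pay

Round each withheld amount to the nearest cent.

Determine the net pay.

Paid family leave insurance: $4,902.48 × 0.005 = $24.51
Medicare tax: $4,902.48 × 0.01 = $49.02
State unemployment insurance (employee share): $4,902.48 × 0.001 = $4.90
Employee stock purchase plan: $157.84
Total deductions = $24.51 + $49.02 + $4.90 + $157.84 = $236.27
Net pay = $4,902.48 − $236.27 = $4,666.21

$4,666.21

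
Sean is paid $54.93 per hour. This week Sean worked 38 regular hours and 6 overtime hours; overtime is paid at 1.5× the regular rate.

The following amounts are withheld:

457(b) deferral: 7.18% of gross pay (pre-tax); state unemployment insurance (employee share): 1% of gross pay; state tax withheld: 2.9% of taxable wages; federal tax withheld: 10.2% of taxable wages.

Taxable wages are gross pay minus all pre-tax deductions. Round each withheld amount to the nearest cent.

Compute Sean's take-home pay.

Regular pay: 38 × $54.93 = $2,087.34
Overtime pay: 6 × $54.93 × 1.5 = $494.37
Gross pay = $2,087.34 + $494.37 = $2,581.71
457(b) deferral: $2,581.71 × 0.0718 = $185.37
Taxable wages = $2,581.71 − $185.37 = $2,396.34
Federal tax withheld: $2,396.34 × 0.102 = $244.43
State tax withheld: $2,396.34 × 0.029 = $69.49
State unemployment insurance (employee share): $2,581.71 × 0.01 = $25.82
Total deductions = $185.37 + $244.43 + $69.49 + $25.82 = $525.11
Net pay = $2,581.71 − $525.11 = $2,056.60

$2,056.60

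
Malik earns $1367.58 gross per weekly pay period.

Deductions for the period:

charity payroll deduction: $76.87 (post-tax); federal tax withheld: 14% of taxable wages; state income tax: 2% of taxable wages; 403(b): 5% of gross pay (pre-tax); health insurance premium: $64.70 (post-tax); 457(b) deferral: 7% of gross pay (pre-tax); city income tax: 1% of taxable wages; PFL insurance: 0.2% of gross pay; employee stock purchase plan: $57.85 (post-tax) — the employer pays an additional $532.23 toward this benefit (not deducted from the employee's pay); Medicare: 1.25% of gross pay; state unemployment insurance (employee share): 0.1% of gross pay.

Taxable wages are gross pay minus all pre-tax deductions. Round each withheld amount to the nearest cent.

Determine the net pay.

$778.26

457(b) deferral: $1367.58 × 0.07 = $95.73
403(b): $1367.58 × 0.05 = $68.38
Pre-tax total = $95.73 + $68.38 = $164.11
Taxable wages = $1367.58 − $164.11 = $1203.47
Federal tax withheld: $1203.47 × 0.14 = $168.49
State income tax: $1203.47 × 0.02 = $24.07
City income tax: $1203.47 × 0.01 = $12.03
PFL insurance: $1367.58 × 0.002 = $2.74
Medicare: $1367.58 × 0.0125 = $17.09
State unemployment insurance (employee share): $1367.58 × 0.001 = $1.37
Employee stock purchase plan: $57.85
Health insurance premium: $64.70
Charity payroll deduction: $76.87
(Employer's $532.23 toward employee stock purchase plan is not withheld from the employee.)
Total deductions = $95.73 + $68.38 + $168.49 + $24.07 + $12.03 + $2.74 + $17.09 + $1.37 + $57.85 + $64.70 + $76.87 = $589.32
Net pay = $1367.58 − $589.32 = $778.26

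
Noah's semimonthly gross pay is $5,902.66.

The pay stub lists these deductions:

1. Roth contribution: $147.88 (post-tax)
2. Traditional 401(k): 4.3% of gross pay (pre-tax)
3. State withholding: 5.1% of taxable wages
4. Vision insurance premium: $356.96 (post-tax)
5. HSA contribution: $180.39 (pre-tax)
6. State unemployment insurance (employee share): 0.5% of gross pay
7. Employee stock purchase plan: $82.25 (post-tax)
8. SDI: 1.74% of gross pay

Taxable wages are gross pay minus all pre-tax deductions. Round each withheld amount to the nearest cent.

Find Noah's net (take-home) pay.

$4,470.26

HSA contribution: $180.39
Traditional 401(k): $5,902.66 × 0.043 = $253.81
Pre-tax total = $180.39 + $253.81 = $434.20
Taxable wages = $5,902.66 − $434.20 = $5,468.46
State withholding: $5,468.46 × 0.051 = $278.89
SDI: $5,902.66 × 0.0174 = $102.71
State unemployment insurance (employee share): $5,902.66 × 0.005 = $29.51
Employee stock purchase plan: $82.25
Vision insurance premium: $356.96
Roth contribution: $147.88
Total deductions = $180.39 + $253.81 + $278.89 + $102.71 + $29.51 + $82.25 + $356.96 + $147.88 = $1,432.40
Net pay = $5,902.66 − $1,432.40 = $4,470.26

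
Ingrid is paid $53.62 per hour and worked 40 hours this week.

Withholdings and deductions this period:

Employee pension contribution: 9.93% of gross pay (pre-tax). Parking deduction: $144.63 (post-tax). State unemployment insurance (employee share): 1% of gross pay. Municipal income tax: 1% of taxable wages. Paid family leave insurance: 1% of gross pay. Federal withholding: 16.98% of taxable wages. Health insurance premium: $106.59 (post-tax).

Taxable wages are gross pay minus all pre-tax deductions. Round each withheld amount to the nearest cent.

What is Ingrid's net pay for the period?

Gross pay: 40 × $53.62 = $2,144.80
Employee pension contribution: $2,144.80 × 0.0993 = $212.98
Taxable wages = $2,144.80 − $212.98 = $1,931.82
Municipal income tax: $1,931.82 × 0.01 = $19.32
Federal withholding: $1,931.82 × 0.1698 = $328.02
State unemployment insurance (employee share): $2,144.80 × 0.01 = $21.45
Paid family leave insurance: $2,144.80 × 0.01 = $21.45
Parking deduction: $144.63
Health insurance premium: $106.59
Total deductions = $212.98 + $19.32 + $328.02 + $21.45 + $21.45 + $144.63 + $106.59 = $854.44
Net pay = $2,144.80 − $854.44 = $1,290.36

$1,290.36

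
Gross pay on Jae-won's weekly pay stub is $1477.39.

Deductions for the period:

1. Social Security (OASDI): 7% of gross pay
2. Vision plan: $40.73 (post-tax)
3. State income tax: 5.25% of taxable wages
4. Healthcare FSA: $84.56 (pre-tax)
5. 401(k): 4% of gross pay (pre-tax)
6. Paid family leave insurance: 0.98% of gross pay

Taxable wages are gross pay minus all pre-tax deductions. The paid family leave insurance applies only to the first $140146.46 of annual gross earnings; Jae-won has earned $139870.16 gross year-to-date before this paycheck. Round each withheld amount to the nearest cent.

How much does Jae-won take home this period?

$1116.85

401(k): $1477.39 × 0.04 = $59.10
Healthcare FSA: $84.56
Pre-tax total = $59.10 + $84.56 = $143.66
Taxable wages = $1477.39 − $143.66 = $1333.73
State income tax: $1333.73 × 0.0525 = $70.02
Paid family leave insurance: only $140146.46 − $139870.16 = $276.30 of this check is subject → $276.30 × 0.0098 = $2.71
Social Security (OASDI): $1477.39 × 0.07 = $103.42
Vision plan: $40.73
Total deductions = $59.10 + $84.56 + $70.02 + $2.71 + $103.42 + $40.73 = $360.54
Net pay = $1477.39 − $360.54 = $1116.85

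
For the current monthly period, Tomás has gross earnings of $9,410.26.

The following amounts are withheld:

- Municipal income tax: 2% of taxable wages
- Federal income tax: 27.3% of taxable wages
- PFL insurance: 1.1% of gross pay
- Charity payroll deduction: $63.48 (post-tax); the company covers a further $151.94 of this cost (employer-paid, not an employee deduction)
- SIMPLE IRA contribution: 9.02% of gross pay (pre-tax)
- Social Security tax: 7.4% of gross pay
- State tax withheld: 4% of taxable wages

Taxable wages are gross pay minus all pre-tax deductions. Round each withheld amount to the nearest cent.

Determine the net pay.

SIMPLE IRA contribution: $9,410.26 × 0.0902 = $848.81
Taxable wages = $9,410.26 − $848.81 = $8,561.45
State tax withheld: $8,561.45 × 0.04 = $342.46
Municipal income tax: $8,561.45 × 0.02 = $171.23
Federal income tax: $8,561.45 × 0.273 = $2,337.28
PFL insurance: $9,410.26 × 0.011 = $103.51
Social Security tax: $9,410.26 × 0.074 = $696.36
Charity payroll deduction: $63.48
(Employer's $151.94 toward charity payroll deduction is not withheld from the employee.)
Total deductions = $848.81 + $342.46 + $171.23 + $2,337.28 + $103.51 + $696.36 + $63.48 = $4,563.13
Net pay = $9,410.26 − $4,563.13 = $4,847.13

$4,847.13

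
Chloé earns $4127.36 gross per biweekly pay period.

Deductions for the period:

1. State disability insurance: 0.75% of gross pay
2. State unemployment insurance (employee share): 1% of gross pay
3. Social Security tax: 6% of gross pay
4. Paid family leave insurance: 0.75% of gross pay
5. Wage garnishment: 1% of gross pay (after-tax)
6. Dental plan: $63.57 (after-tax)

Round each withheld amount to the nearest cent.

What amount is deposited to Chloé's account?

State unemployment insurance (employee share): $4127.36 × 0.01 = $41.27
State disability insurance: $4127.36 × 0.0075 = $30.96
Paid family leave insurance: $4127.36 × 0.0075 = $30.96
Social Security tax: $4127.36 × 0.06 = $247.64
Dental plan: $63.57
Wage garnishment: $4127.36 × 0.01 = $41.27
Total deductions = $41.27 + $30.96 + $30.96 + $247.64 + $63.57 + $41.27 = $455.67
Net pay = $4127.36 − $455.67 = $3671.69

$3671.69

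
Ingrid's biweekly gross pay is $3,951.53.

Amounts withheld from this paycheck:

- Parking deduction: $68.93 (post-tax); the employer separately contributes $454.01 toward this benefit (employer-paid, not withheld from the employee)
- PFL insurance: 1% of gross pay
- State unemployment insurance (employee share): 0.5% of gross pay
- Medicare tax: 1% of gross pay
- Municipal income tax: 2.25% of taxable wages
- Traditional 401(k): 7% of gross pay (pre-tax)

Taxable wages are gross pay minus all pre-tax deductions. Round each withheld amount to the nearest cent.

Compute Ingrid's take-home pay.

$3,424.50

Traditional 401(k): $3,951.53 × 0.07 = $276.61
Taxable wages = $3,951.53 − $276.61 = $3,674.92
Municipal income tax: $3,674.92 × 0.0225 = $82.69
State unemployment insurance (employee share): $3,951.53 × 0.005 = $19.76
PFL insurance: $3,951.53 × 0.01 = $39.52
Medicare tax: $3,951.53 × 0.01 = $39.52
Parking deduction: $68.93
(Employer's $454.01 toward parking deduction is not withheld from the employee.)
Total deductions = $276.61 + $82.69 + $19.76 + $39.52 + $39.52 + $68.93 = $527.03
Net pay = $3,951.53 − $527.03 = $3,424.50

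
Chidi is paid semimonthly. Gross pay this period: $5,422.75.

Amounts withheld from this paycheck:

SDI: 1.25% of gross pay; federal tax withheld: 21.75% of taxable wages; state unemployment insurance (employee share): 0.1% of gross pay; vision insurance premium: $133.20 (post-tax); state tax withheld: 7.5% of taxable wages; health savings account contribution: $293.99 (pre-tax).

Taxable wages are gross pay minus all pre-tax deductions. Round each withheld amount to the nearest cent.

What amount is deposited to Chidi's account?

$3,422.19

Health savings account contribution: $293.99
Taxable wages = $5,422.75 − $293.99 = $5,128.76
Federal tax withheld: $5,128.76 × 0.2175 = $1,115.51
State tax withheld: $5,128.76 × 0.075 = $384.66
State unemployment insurance (employee share): $5,422.75 × 0.001 = $5.42
SDI: $5,422.75 × 0.0125 = $67.78
Vision insurance premium: $133.20
Total deductions = $293.99 + $1,115.51 + $384.66 + $5.42 + $67.78 + $133.20 = $2,000.56
Net pay = $5,422.75 − $2,000.56 = $3,422.19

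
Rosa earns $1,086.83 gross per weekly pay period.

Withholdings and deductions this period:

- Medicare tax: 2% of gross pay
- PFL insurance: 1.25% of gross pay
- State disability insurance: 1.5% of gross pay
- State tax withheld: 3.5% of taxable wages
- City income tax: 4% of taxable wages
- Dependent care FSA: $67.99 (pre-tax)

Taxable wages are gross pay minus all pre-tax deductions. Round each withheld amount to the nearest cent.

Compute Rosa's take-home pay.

$890.80

Dependent care FSA: $67.99
Taxable wages = $1,086.83 − $67.99 = $1,018.84
City income tax: $1,018.84 × 0.04 = $40.75
State tax withheld: $1,018.84 × 0.035 = $35.66
Medicare tax: $1,086.83 × 0.02 = $21.74
State disability insurance: $1,086.83 × 0.015 = $16.30
PFL insurance: $1,086.83 × 0.0125 = $13.59
Total deductions = $67.99 + $40.75 + $35.66 + $21.74 + $16.30 + $13.59 = $196.03
Net pay = $1,086.83 − $196.03 = $890.80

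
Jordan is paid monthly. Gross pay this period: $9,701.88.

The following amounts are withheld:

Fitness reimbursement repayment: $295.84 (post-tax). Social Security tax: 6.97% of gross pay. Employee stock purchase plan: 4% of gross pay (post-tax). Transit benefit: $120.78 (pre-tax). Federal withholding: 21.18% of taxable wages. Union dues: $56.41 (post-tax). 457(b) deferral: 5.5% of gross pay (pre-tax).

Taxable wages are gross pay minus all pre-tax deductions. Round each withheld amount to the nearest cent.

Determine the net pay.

Transit benefit: $120.78
457(b) deferral: $9,701.88 × 0.055 = $533.60
Pre-tax total = $120.78 + $533.60 = $654.38
Taxable wages = $9,701.88 − $654.38 = $9,047.50
Federal withholding: $9,047.50 × 0.2118 = $1,916.26
Social Security tax: $9,701.88 × 0.0697 = $676.22
Employee stock purchase plan: $9,701.88 × 0.04 = $388.08
Union dues: $56.41
Fitness reimbursement repayment: $295.84
Total deductions = $120.78 + $533.60 + $1,916.26 + $676.22 + $388.08 + $56.41 + $295.84 = $3,987.19
Net pay = $9,701.88 − $3,987.19 = $5,714.69

$5,714.69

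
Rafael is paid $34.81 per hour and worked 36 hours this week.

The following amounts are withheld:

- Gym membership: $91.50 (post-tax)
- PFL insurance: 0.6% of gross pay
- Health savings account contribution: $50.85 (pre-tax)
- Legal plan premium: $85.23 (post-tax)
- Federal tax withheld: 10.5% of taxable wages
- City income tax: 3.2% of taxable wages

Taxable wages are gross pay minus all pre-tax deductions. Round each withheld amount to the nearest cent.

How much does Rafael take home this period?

$853.35

Gross pay: 36 × $34.81 = $1,253.16
Health savings account contribution: $50.85
Taxable wages = $1,253.16 − $50.85 = $1,202.31
Federal tax withheld: $1,202.31 × 0.105 = $126.24
City income tax: $1,202.31 × 0.032 = $38.47
PFL insurance: $1,253.16 × 0.006 = $7.52
Gym membership: $91.50
Legal plan premium: $85.23
Total deductions = $50.85 + $126.24 + $38.47 + $7.52 + $91.50 + $85.23 = $399.81
Net pay = $1,253.16 − $399.81 = $853.35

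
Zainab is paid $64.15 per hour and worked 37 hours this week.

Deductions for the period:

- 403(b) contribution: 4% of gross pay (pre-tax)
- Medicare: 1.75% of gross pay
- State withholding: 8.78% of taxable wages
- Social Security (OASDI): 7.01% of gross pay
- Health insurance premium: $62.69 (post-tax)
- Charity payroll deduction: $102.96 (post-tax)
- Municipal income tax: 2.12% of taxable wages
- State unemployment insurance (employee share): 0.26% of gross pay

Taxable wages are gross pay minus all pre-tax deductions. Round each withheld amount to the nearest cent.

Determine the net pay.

$1650.49

Gross pay: 37 × $64.15 = $2373.55
403(b) contribution: $2373.55 × 0.04 = $94.94
Taxable wages = $2373.55 − $94.94 = $2278.61
Municipal income tax: $2278.61 × 0.0212 = $48.31
State withholding: $2278.61 × 0.0878 = $200.06
Social Security (OASDI): $2373.55 × 0.0701 = $166.39
Medicare: $2373.55 × 0.0175 = $41.54
State unemployment insurance (employee share): $2373.55 × 0.0026 = $6.17
Health insurance premium: $62.69
Charity payroll deduction: $102.96
Total deductions = $94.94 + $48.31 + $200.06 + $166.39 + $41.54 + $6.17 + $62.69 + $102.96 = $723.06
Net pay = $2373.55 − $723.06 = $1650.49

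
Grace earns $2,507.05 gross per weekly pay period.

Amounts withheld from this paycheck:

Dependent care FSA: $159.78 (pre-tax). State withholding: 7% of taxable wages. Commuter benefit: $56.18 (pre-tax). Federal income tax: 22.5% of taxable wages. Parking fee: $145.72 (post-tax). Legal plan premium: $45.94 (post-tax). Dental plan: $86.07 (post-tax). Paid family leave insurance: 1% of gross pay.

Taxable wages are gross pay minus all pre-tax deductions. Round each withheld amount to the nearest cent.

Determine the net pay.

$1,312.41

Dependent care FSA: $159.78
Commuter benefit: $56.18
Pre-tax total = $159.78 + $56.18 = $215.96
Taxable wages = $2,507.05 − $215.96 = $2,291.09
Federal income tax: $2,291.09 × 0.225 = $515.50
State withholding: $2,291.09 × 0.07 = $160.38
Paid family leave insurance: $2,507.05 × 0.01 = $25.07
Legal plan premium: $45.94
Dental plan: $86.07
Parking fee: $145.72
Total deductions = $159.78 + $56.18 + $515.50 + $160.38 + $25.07 + $45.94 + $86.07 + $145.72 = $1,194.64
Net pay = $2,507.05 − $1,194.64 = $1,312.41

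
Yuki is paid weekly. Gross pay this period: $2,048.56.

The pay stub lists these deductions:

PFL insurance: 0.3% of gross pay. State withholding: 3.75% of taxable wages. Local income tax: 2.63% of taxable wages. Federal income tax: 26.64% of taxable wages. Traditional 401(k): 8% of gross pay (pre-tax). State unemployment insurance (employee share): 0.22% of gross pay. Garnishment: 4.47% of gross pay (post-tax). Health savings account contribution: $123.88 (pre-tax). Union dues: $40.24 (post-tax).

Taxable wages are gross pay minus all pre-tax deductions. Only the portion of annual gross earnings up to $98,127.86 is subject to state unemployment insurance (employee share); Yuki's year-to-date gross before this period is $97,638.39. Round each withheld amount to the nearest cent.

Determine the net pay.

Traditional 401(k): $2,048.56 × 0.08 = $163.88
Health savings account contribution: $123.88
Pre-tax total = $163.88 + $123.88 = $287.76
Taxable wages = $2,048.56 − $287.76 = $1,760.80
Federal income tax: $1,760.80 × 0.2664 = $469.08
State withholding: $1,760.80 × 0.0375 = $66.03
Local income tax: $1,760.80 × 0.0263 = $46.31
State unemployment insurance (employee share): only $98,127.86 − $97,638.39 = $489.47 of this check is subject → $489.47 × 0.0022 = $1.08
PFL insurance: $2,048.56 × 0.003 = $6.15
Garnishment: $2,048.56 × 0.0447 = $91.57
Union dues: $40.24
Total deductions = $163.88 + $123.88 + $469.08 + $66.03 + $46.31 + $1.08 + $6.15 + $91.57 + $40.24 = $1,008.22
Net pay = $2,048.56 − $1,008.22 = $1,040.34

$1,040.34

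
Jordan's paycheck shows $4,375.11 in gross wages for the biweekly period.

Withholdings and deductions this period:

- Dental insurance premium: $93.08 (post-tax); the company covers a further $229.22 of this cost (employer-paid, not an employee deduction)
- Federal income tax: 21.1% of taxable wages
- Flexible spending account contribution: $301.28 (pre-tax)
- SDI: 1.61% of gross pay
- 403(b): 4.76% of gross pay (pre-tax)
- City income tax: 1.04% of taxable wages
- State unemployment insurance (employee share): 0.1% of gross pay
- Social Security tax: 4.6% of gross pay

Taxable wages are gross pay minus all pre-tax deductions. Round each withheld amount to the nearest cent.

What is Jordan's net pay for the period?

$2,640.57

403(b): $4,375.11 × 0.0476 = $208.26
Flexible spending account contribution: $301.28
Pre-tax total = $208.26 + $301.28 = $509.54
Taxable wages = $4,375.11 − $509.54 = $3,865.57
City income tax: $3,865.57 × 0.0104 = $40.20
Federal income tax: $3,865.57 × 0.211 = $815.64
State unemployment insurance (employee share): $4,375.11 × 0.001 = $4.38
SDI: $4,375.11 × 0.0161 = $70.44
Social Security tax: $4,375.11 × 0.046 = $201.26
Dental insurance premium: $93.08
(Employer's $229.22 toward dental insurance premium is not withheld from the employee.)
Total deductions = $208.26 + $301.28 + $40.20 + $815.64 + $4.38 + $70.44 + $201.26 + $93.08 = $1,734.54
Net pay = $4,375.11 − $1,734.54 = $2,640.57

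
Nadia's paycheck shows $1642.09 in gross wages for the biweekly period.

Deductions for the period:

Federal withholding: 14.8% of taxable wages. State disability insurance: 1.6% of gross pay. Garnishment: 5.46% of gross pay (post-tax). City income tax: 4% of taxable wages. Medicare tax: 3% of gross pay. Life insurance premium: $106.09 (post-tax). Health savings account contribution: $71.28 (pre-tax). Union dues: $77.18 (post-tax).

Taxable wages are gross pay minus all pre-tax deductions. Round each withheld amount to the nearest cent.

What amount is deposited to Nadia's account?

Health savings account contribution: $71.28
Taxable wages = $1642.09 − $71.28 = $1570.81
City income tax: $1570.81 × 0.04 = $62.83
Federal withholding: $1570.81 × 0.148 = $232.48
Medicare tax: $1642.09 × 0.03 = $49.26
State disability insurance: $1642.09 × 0.016 = $26.27
Union dues: $77.18
Life insurance premium: $106.09
Garnishment: $1642.09 × 0.0546 = $89.66
Total deductions = $71.28 + $62.83 + $232.48 + $49.26 + $26.27 + $77.18 + $106.09 + $89.66 = $715.05
Net pay = $1642.09 − $715.05 = $927.04

$927.04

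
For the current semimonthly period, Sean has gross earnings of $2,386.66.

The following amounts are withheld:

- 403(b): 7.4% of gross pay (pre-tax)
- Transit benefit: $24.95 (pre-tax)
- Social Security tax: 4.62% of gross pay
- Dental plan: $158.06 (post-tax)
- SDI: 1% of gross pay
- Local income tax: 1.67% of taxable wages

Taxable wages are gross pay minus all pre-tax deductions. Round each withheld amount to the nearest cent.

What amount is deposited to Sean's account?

$1,856.42

Transit benefit: $24.95
403(b): $2,386.66 × 0.074 = $176.61
Pre-tax total = $24.95 + $176.61 = $201.56
Taxable wages = $2,386.66 − $201.56 = $2,185.10
Local income tax: $2,185.10 × 0.0167 = $36.49
SDI: $2,386.66 × 0.01 = $23.87
Social Security tax: $2,386.66 × 0.0462 = $110.26
Dental plan: $158.06
Total deductions = $24.95 + $176.61 + $36.49 + $23.87 + $110.26 + $158.06 = $530.24
Net pay = $2,386.66 − $530.24 = $1,856.42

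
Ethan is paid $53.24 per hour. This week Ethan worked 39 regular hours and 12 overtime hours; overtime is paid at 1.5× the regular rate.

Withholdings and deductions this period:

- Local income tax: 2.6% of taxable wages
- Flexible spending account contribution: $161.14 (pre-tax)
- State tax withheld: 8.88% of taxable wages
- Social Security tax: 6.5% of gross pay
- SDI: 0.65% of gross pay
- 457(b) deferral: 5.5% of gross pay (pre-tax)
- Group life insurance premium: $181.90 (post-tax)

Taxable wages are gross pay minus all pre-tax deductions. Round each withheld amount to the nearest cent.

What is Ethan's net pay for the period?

$1,997.03

Regular pay: 39 × $53.24 = $2,076.36
Overtime pay: 12 × $53.24 × 1.5 = $958.32
Gross pay = $2,076.36 + $958.32 = $3,034.68
457(b) deferral: $3,034.68 × 0.055 = $166.91
Flexible spending account contribution: $161.14
Pre-tax total = $166.91 + $161.14 = $328.05
Taxable wages = $3,034.68 − $328.05 = $2,706.63
State tax withheld: $2,706.63 × 0.0888 = $240.35
Local income tax: $2,706.63 × 0.026 = $70.37
SDI: $3,034.68 × 0.0065 = $19.73
Social Security tax: $3,034.68 × 0.065 = $197.25
Group life insurance premium: $181.90
Total deductions = $166.91 + $161.14 + $240.35 + $70.37 + $19.73 + $197.25 + $181.90 = $1,037.65
Net pay = $3,034.68 − $1,037.65 = $1,997.03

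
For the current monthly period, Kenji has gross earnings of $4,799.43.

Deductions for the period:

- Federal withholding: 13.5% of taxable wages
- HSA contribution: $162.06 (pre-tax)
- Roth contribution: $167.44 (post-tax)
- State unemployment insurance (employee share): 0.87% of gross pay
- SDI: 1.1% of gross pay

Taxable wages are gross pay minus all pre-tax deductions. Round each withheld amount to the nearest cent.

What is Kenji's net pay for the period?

$3,749.34

HSA contribution: $162.06
Taxable wages = $4,799.43 − $162.06 = $4,637.37
Federal withholding: $4,637.37 × 0.135 = $626.04
State unemployment insurance (employee share): $4,799.43 × 0.0087 = $41.76
SDI: $4,799.43 × 0.011 = $52.79
Roth contribution: $167.44
Total deductions = $162.06 + $626.04 + $41.76 + $52.79 + $167.44 = $1,050.09
Net pay = $4,799.43 − $1,050.09 = $3,749.34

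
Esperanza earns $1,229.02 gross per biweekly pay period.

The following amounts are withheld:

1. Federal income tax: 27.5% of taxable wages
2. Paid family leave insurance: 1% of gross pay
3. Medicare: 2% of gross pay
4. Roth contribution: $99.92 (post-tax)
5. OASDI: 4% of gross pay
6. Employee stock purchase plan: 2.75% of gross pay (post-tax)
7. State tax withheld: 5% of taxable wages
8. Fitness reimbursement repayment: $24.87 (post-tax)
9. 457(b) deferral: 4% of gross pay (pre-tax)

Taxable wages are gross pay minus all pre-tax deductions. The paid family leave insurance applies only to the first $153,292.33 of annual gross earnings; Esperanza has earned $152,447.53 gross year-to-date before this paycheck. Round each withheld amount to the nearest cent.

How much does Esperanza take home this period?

$555.63

457(b) deferral: $1,229.02 × 0.04 = $49.16
Taxable wages = $1,229.02 − $49.16 = $1,179.86
Federal income tax: $1,179.86 × 0.275 = $324.46
State tax withheld: $1,179.86 × 0.05 = $58.99
Paid family leave insurance: only $153,292.33 − $152,447.53 = $844.80 of this check is subject → $844.80 × 0.01 = $8.45
OASDI: $1,229.02 × 0.04 = $49.16
Medicare: $1,229.02 × 0.02 = $24.58
Employee stock purchase plan: $1,229.02 × 0.0275 = $33.80
Roth contribution: $99.92
Fitness reimbursement repayment: $24.87
Total deductions = $49.16 + $324.46 + $58.99 + $8.45 + $49.16 + $24.58 + $33.80 + $99.92 + $24.87 = $673.39
Net pay = $1,229.02 − $673.39 = $555.63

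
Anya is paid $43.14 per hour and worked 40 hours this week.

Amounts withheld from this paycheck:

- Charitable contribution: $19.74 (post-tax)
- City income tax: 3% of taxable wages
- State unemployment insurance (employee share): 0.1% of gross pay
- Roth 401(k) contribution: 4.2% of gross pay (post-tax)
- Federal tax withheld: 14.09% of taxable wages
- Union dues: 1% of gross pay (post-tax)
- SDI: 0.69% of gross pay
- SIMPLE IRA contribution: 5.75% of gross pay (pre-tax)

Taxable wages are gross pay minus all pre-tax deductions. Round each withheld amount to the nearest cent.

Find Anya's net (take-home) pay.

Gross pay: 40 × $43.14 = $1725.60
SIMPLE IRA contribution: $1725.60 × 0.0575 = $99.22
Taxable wages = $1725.60 − $99.22 = $1626.38
City income tax: $1626.38 × 0.03 = $48.79
Federal tax withheld: $1626.38 × 0.1409 = $229.16
SDI: $1725.60 × 0.0069 = $11.91
State unemployment insurance (employee share): $1725.60 × 0.001 = $1.73
Union dues: $1725.60 × 0.01 = $17.26
Charitable contribution: $19.74
Roth 401(k) contribution: $1725.60 × 0.042 = $72.48
Total deductions = $99.22 + $48.79 + $229.16 + $11.91 + $1.73 + $17.26 + $19.74 + $72.48 = $500.29
Net pay = $1725.60 − $500.29 = $1225.31

$1225.31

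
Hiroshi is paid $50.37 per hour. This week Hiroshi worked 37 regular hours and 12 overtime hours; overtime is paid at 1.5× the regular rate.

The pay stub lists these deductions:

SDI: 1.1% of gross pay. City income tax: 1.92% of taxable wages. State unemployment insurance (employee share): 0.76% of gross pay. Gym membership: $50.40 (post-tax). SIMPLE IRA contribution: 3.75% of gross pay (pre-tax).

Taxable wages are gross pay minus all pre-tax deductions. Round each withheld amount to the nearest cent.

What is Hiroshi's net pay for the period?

$2,513.34

Regular pay: 37 × $50.37 = $1,863.69
Overtime pay: 12 × $50.37 × 1.5 = $906.66
Gross pay = $1,863.69 + $906.66 = $2,770.35
SIMPLE IRA contribution: $2,770.35 × 0.0375 = $103.89
Taxable wages = $2,770.35 − $103.89 = $2,666.46
City income tax: $2,666.46 × 0.0192 = $51.20
SDI: $2,770.35 × 0.011 = $30.47
State unemployment insurance (employee share): $2,770.35 × 0.0076 = $21.05
Gym membership: $50.40
Total deductions = $103.89 + $51.20 + $30.47 + $21.05 + $50.40 = $257.01
Net pay = $2,770.35 − $257.01 = $2,513.34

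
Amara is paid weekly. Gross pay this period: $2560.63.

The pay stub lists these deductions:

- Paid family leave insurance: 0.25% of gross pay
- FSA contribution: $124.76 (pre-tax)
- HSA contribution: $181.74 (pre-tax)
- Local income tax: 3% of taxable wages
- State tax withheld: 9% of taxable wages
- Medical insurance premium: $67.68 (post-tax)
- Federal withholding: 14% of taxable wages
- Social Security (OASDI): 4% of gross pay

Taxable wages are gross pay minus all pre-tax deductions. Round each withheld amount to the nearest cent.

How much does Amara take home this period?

FSA contribution: $124.76
HSA contribution: $181.74
Pre-tax total = $124.76 + $181.74 = $306.50
Taxable wages = $2560.63 − $306.50 = $2254.13
Federal withholding: $2254.13 × 0.14 = $315.58
State tax withheld: $2254.13 × 0.09 = $202.87
Local income tax: $2254.13 × 0.03 = $67.62
Paid family leave insurance: $2560.63 × 0.0025 = $6.40
Social Security (OASDI): $2560.63 × 0.04 = $102.43
Medical insurance premium: $67.68
Total deductions = $124.76 + $181.74 + $315.58 + $202.87 + $67.62 + $6.40 + $102.43 + $67.68 = $1069.08
Net pay = $2560.63 − $1069.08 = $1491.55

$1491.55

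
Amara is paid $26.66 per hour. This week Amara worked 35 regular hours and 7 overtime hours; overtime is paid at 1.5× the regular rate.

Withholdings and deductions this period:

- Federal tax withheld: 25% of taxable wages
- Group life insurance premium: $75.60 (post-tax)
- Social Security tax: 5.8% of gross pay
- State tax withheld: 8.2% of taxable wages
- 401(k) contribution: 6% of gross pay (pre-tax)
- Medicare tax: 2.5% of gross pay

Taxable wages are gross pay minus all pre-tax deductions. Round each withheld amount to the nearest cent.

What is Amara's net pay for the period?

$585.40

Regular pay: 35 × $26.66 = $933.10
Overtime pay: 7 × $26.66 × 1.5 = $279.93
Gross pay = $933.10 + $279.93 = $1,213.03
401(k) contribution: $1,213.03 × 0.06 = $72.78
Taxable wages = $1,213.03 − $72.78 = $1,140.25
State tax withheld: $1,140.25 × 0.082 = $93.50
Federal tax withheld: $1,140.25 × 0.25 = $285.06
Social Security tax: $1,213.03 × 0.058 = $70.36
Medicare tax: $1,213.03 × 0.025 = $30.33
Group life insurance premium: $75.60
Total deductions = $72.78 + $93.50 + $285.06 + $70.36 + $30.33 + $75.60 = $627.63
Net pay = $1,213.03 − $627.63 = $585.40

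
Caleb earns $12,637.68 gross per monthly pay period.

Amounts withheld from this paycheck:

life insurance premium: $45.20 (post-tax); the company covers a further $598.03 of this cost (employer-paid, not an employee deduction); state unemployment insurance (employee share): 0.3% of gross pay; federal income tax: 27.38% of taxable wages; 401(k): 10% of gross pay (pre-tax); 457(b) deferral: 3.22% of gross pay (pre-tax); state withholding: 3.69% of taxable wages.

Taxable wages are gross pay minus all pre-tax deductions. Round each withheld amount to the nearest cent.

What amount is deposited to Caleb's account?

457(b) deferral: $12,637.68 × 0.0322 = $406.93
401(k): $12,637.68 × 0.1 = $1,263.77
Pre-tax total = $406.93 + $1,263.77 = $1,670.70
Taxable wages = $12,637.68 − $1,670.70 = $10,966.98
State withholding: $10,966.98 × 0.0369 = $404.68
Federal income tax: $10,966.98 × 0.2738 = $3,002.76
State unemployment insurance (employee share): $12,637.68 × 0.003 = $37.91
Life insurance premium: $45.20
(Employer's $598.03 toward life insurance premium is not withheld from the employee.)
Total deductions = $406.93 + $1,263.77 + $404.68 + $3,002.76 + $37.91 + $45.20 = $5,161.25
Net pay = $12,637.68 − $5,161.25 = $7,476.43

$7,476.43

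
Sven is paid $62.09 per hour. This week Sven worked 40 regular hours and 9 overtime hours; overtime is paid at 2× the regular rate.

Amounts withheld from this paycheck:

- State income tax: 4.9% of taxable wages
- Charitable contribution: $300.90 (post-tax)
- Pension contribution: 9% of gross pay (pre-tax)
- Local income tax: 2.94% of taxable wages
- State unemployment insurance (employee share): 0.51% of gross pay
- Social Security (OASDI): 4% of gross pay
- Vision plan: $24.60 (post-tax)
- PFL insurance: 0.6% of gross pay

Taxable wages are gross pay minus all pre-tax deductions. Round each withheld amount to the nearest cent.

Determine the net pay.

$2510.65

Regular pay: 40 × $62.09 = $2483.60
Overtime pay: 9 × $62.09 × 2 = $1117.62
Gross pay = $2483.60 + $1117.62 = $3601.22
Pension contribution: $3601.22 × 0.09 = $324.11
Taxable wages = $3601.22 − $324.11 = $3277.11
Local income tax: $3277.11 × 0.0294 = $96.35
State income tax: $3277.11 × 0.049 = $160.58
State unemployment insurance (employee share): $3601.22 × 0.0051 = $18.37
PFL insurance: $3601.22 × 0.006 = $21.61
Social Security (OASDI): $3601.22 × 0.04 = $144.05
Charitable contribution: $300.90
Vision plan: $24.60
Total deductions = $324.11 + $96.35 + $160.58 + $18.37 + $21.61 + $144.05 + $300.90 + $24.60 = $1090.57
Net pay = $3601.22 − $1090.57 = $2510.65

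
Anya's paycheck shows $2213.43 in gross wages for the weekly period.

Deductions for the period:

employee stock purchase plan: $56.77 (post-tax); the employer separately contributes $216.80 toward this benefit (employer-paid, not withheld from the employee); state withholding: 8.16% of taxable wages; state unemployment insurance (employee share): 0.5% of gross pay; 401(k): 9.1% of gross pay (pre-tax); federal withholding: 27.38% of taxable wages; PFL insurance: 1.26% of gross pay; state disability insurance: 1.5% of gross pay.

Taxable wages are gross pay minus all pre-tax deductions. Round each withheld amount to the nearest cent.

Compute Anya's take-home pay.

401(k): $2213.43 × 0.091 = $201.42
Taxable wages = $2213.43 − $201.42 = $2012.01
Federal withholding: $2012.01 × 0.2738 = $550.89
State withholding: $2012.01 × 0.0816 = $164.18
State disability insurance: $2213.43 × 0.015 = $33.20
State unemployment insurance (employee share): $2213.43 × 0.005 = $11.07
PFL insurance: $2213.43 × 0.0126 = $27.89
Employee stock purchase plan: $56.77
(Employer's $216.80 toward employee stock purchase plan is not withheld from the employee.)
Total deductions = $201.42 + $550.89 + $164.18 + $33.20 + $11.07 + $27.89 + $56.77 = $1045.42
Net pay = $2213.43 − $1045.42 = $1168.01

$1168.01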